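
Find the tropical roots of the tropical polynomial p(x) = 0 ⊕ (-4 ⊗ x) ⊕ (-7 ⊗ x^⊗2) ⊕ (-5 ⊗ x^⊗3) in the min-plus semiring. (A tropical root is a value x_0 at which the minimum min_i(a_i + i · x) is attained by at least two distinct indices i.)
Roots: {-2, 3, 4}

Each tropical root is a break point of the lower envelope of the lines y = a_i + i · x (there are 4 lines, with slopes 0, 1, ..., 3). Only the lines that attain the minimum somewhere contribute to roots; other lines are dominated. Here the surviving (envelope) indices are i = 3, i = 2, i = 1, i = 0.
Intersections between consecutive envelope lines give the roots: for adjacent envelope indices i < j the intersection is x = (a_i − a_j) / (j − i). Reading off the sorted break points: {-2, 3, 4}.
Verification: at each break x_0, at least two indices attain the minimum of min_i(a_i + i · x_0).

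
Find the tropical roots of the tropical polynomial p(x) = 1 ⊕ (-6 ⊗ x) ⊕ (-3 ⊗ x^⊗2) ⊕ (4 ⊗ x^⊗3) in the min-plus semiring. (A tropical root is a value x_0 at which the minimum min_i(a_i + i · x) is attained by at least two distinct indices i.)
Roots: {-7, -3, 7}

Each tropical root is a break point of the lower envelope of the lines y = a_i + i · x (there are 4 lines, with slopes 0, 1, ..., 3). Only the lines that attain the minimum somewhere contribute to roots; other lines are dominated. Here the surviving (envelope) indices are i = 3, i = 2, i = 1, i = 0.
Intersections between consecutive envelope lines give the roots: for adjacent envelope indices i < j the intersection is x = (a_i − a_j) / (j − i). Reading off the sorted break points: {-7, -3, 7}.
Verification: at each break x_0, at least two indices attain the minimum of min_i(a_i + i · x_0).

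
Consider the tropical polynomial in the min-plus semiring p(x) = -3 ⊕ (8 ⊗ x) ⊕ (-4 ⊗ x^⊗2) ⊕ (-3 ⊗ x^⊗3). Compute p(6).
p(6) = -3

A tropical monomial a ⊗ x^⊗i evaluates to a + i · x. Evaluating each term at x = 6:
  Term 0 contributes -3 + 0 · 6 = -3
  Term 1 contributes 8 + 1 · 6 = 14
  Term 2 contributes -4 + 2 · 6 = 8
  Term 3 contributes -3 + 3 · 6 = 15
p(6) = ⊕ of these = min[-3, 14, 8, 15] = -3.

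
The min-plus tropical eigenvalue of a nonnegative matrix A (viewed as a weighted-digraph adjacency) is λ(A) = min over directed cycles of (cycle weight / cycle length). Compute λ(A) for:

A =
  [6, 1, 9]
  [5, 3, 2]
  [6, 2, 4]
λ(A) = 2

Enumerate directed cycles and compute their means (weight / length). Sample:
  cycle 0 → 0: weight = 6, length = 1, mean = 6/1 ≈ 6.000
  cycle 1 → 1: weight = 3, length = 1, mean = 3/1 ≈ 3.000
  cycle 2 → 2: weight = 4, length = 1, mean = 4/1 ≈ 4.000
  cycle 0 → 1 → 0: weight = 6, length = 2, mean = 6/2 ≈ 3.000
  cycle 0 → 2 → 0: weight = 15, length = 2, mean = 15/2 ≈ 7.500
  cycle 1 → 0 → 1: weight = 6, length = 2, mean = 6/2 ≈ 3.000
Minimum mean = 2.000, attained e.g. along the cycle 1 → 2 → 1 with weight 4 and length 2. So λ(A) = 4/2 = 2.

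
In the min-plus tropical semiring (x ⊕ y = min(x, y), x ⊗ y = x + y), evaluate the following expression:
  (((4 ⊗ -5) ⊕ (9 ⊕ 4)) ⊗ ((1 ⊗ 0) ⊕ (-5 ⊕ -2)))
(((4 ⊗ -5) ⊕ (9 ⊕ 4)) ⊗ ((1 ⊗ 0) ⊕ (-5 ⊕ -2))) = -6

Expand innermost to outermost. Recall ⊕ takes the minimum of its arguments and ⊗ takes their sum. Working out the expression (((4 ⊗ -5) ⊕ (9 ⊕ 4)) ⊗ ((1 ⊗ 0) ⊕ (-5 ⊕ -2))) gives -6.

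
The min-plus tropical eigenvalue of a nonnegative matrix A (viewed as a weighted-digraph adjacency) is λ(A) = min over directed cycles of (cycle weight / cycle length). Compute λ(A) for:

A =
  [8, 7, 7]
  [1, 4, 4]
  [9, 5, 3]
λ(A) = 3

Enumerate directed cycles and compute their means (weight / length). Sample:
  cycle 0 → 0: weight = 8, length = 1, mean = 8/1 ≈ 8.000
  cycle 1 → 1: weight = 4, length = 1, mean = 4/1 ≈ 4.000
  cycle 2 → 2: weight = 3, length = 1, mean = 3/1 ≈ 3.000
  cycle 0 → 1 → 0: weight = 8, length = 2, mean = 8/2 ≈ 4.000
  cycle 0 → 2 → 0: weight = 16, length = 2, mean = 16/2 ≈ 8.000
  cycle 1 → 0 → 1: weight = 8, length = 2, mean = 8/2 ≈ 4.000
Minimum mean = 3.000, attained e.g. along the cycle 2 → 2 with weight 3 and length 1. So λ(A) = 3/1 = 3.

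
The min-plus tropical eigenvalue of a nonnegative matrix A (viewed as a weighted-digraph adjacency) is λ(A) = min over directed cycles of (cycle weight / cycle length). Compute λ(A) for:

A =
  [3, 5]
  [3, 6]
λ(A) = 3

Enumerate directed cycles and compute their means (weight / length). Sample:
  cycle 0 → 0: weight = 3, length = 1, mean = 3/1 ≈ 3.000
  cycle 1 → 1: weight = 6, length = 1, mean = 6/1 ≈ 6.000
  cycle 0 → 1 → 0: weight = 8, length = 2, mean = 8/2 ≈ 4.000
  cycle 1 → 0 → 1: weight = 8, length = 2, mean = 8/2 ≈ 4.000
Minimum mean = 3.000, attained e.g. along the cycle 0 → 0 with weight 3 and length 1. So λ(A) = 3/1 = 3.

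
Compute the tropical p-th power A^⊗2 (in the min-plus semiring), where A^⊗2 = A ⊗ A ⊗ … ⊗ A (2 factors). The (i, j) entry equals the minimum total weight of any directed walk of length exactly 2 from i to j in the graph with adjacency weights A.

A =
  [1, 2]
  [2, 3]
A^⊗2 =
  [2, 3]
  [3, 4]

Each entry (A^⊗2)_ij equals the minimum over all length-2 walks i = v_0 → v_1 → … → v_2 = j of Σ_t A[v_t][v_{t+1}]. For example, for (i, j) = (0, 1) we minimise over 2 possible intermediate vertex sequences; the minimum is 3, attained along the walk 0 → 0 → 1.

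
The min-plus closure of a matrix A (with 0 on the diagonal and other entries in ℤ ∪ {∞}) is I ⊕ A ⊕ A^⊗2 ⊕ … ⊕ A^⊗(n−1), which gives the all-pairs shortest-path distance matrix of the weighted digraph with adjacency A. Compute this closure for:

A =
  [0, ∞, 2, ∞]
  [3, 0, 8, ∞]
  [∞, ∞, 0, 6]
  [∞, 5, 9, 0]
Closure =
  [0, 13, 2, 8]
  [3, 0, 5, 11]
  [14, 11, 0, 6]
  [8, 5, 9, 0]

This is the Floyd-Warshall all-pairs shortest-path computation. For each intermediate vertex k = 0, 1, …, 3, update dist[i][j] ← min(dist[i][j], dist[i][k] + dist[k][j]). The final matrix gives, for each (i, j), the minimum total weight of any directed path from i to j (possibly empty when i = j).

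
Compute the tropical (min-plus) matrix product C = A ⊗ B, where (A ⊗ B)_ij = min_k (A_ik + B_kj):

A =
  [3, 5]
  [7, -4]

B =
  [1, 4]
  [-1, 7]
A ⊗ B =
  [4, 7]
  [-5, 3]

Apply the min-plus product entry-by-entry:
  C[0][0] = min over k of (A[0][0] + B[0][0] = 3 + 1 = 4, A[0][1] + B[1][0] = 5 + -1 = 4) = 4 (attained at k = 0)
  C[0][1] = min over k of (A[0][0] + B[0][1] = 3 + 4 = 7, A[0][1] + B[1][1] = 5 + 7 = 12) = 7 (attained at k = 0)
  C[1][0] = min over k of (A[1][0] + B[0][0] = 7 + 1 = 8, A[1][1] + B[1][0] = -4 + -1 = -5) = -5 (attained at k = 1)
  C[1][1] = min over k of (A[1][0] + B[0][1] = 7 + 4 = 11, A[1][1] + B[1][1] = -4 + 7 = 3) = 3 (attained at k = 1)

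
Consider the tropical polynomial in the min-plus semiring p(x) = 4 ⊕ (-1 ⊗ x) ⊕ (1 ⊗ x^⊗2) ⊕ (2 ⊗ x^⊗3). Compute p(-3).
p(-3) = -7

A tropical monomial a ⊗ x^⊗i evaluates to a + i · x. Evaluating each term at x = -3:
  Term 0 contributes 4 + 0 · -3 = 4
  Term 1 contributes -1 + 1 · -3 = -4
  Term 2 contributes 1 + 2 · -3 = -5
  Term 3 contributes 2 + 3 · -3 = -7
p(-3) = ⊕ of these = min[4, -4, -5, -7] = -7.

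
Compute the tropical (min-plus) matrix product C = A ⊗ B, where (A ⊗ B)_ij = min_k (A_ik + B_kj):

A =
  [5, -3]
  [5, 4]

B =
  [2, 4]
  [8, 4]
A ⊗ B =
  [5, 1]
  [7, 8]

Apply the min-plus product entry-by-entry:
  C[0][0] = min over k of (A[0][0] + B[0][0] = 5 + 2 = 7, A[0][1] + B[1][0] = -3 + 8 = 5) = 5 (attained at k = 1)
  C[0][1] = min over k of (A[0][0] + B[0][1] = 5 + 4 = 9, A[0][1] + B[1][1] = -3 + 4 = 1) = 1 (attained at k = 1)
  C[1][0] = min over k of (A[1][0] + B[0][0] = 5 + 2 = 7, A[1][1] + B[1][0] = 4 + 8 = 12) = 7 (attained at k = 0)
  C[1][1] = min over k of (A[1][0] + B[0][1] = 5 + 4 = 9, A[1][1] + B[1][1] = 4 + 4 = 8) = 8 (attained at k = 1)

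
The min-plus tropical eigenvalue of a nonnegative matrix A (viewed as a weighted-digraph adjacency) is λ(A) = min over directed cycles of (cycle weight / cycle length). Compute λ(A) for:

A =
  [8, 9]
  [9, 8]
λ(A) = 8

Enumerate directed cycles and compute their means (weight / length). Sample:
  cycle 0 → 0: weight = 8, length = 1, mean = 8/1 ≈ 8.000
  cycle 1 → 1: weight = 8, length = 1, mean = 8/1 ≈ 8.000
  cycle 0 → 1 → 0: weight = 18, length = 2, mean = 18/2 ≈ 9.000
  cycle 1 → 0 → 1: weight = 18, length = 2, mean = 18/2 ≈ 9.000
Minimum mean = 8.000, attained e.g. along the cycle 0 → 0 with weight 8 and length 1. So λ(A) = 8/1 = 8.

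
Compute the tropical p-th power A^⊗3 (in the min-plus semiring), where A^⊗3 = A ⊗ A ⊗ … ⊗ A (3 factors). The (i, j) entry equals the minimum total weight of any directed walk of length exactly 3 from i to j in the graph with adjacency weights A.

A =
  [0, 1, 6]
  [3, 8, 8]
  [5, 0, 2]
A^⊗3 =
  [0, 1, 6]
  [3, 4, 9]
  [3, 4, 6]

Each entry (A^⊗3)_ij equals the minimum over all length-3 walks i = v_0 → v_1 → … → v_3 = j of Σ_t A[v_t][v_{t+1}]. For example, for (i, j) = (0, 2) we minimise over 9 possible intermediate vertex sequences; the minimum is 6, attained along the walk 0 → 0 → 0 → 2.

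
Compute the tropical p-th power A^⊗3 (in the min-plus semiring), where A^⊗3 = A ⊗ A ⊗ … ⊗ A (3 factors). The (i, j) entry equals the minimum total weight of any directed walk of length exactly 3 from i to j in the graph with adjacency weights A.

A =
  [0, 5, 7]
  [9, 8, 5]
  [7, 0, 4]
A^⊗3 =
  [0, 5, 7]
  [9, 9, 10]
  [7, 5, 9]

Each entry (A^⊗3)_ij equals the minimum over all length-3 walks i = v_0 → v_1 → … → v_3 = j of Σ_t A[v_t][v_{t+1}]. For example, for (i, j) = (0, 2) we minimise over 9 possible intermediate vertex sequences; the minimum is 7, attained along the walk 0 → 0 → 0 → 2.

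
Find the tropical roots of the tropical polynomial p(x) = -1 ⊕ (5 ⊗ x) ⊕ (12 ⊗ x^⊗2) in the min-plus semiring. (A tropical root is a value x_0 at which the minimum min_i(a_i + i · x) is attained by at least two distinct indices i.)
Roots: {-7, -6}

Each tropical root is a break point of the lower envelope of the lines y = a_i + i · x (there are 3 lines, with slopes 0, 1, ..., 2). Only the lines that attain the minimum somewhere contribute to roots; other lines are dominated. Here the surviving (envelope) indices are i = 2, i = 1, i = 0.
Intersections between consecutive envelope lines give the roots: for adjacent envelope indices i < j the intersection is x = (a_i − a_j) / (j − i). Reading off the sorted break points: {-7, -6}.
Verification: at each break x_0, at least two indices attain the minimum of min_i(a_i + i · x_0).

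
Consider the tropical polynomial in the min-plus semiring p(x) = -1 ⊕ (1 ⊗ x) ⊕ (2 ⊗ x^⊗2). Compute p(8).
p(8) = -1

A tropical monomial a ⊗ x^⊗i evaluates to a + i · x. Evaluating each term at x = 8:
  Term 0 contributes -1 + 0 · 8 = -1
  Term 1 contributes 1 + 1 · 8 = 9
  Term 2 contributes 2 + 2 · 8 = 18
p(8) = ⊕ of these = min[-1, 9, 18] = -1.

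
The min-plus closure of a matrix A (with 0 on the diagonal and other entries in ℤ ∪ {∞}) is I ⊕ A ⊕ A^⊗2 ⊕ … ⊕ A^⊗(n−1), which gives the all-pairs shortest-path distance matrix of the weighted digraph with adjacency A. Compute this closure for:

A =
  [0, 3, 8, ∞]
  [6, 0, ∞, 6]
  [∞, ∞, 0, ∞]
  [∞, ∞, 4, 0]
Closure =
  [0, 3, 8, 9]
  [6, 0, 10, 6]
  [∞, ∞, 0, ∞]
  [∞, ∞, 4, 0]

This is the Floyd-Warshall all-pairs shortest-path computation. For each intermediate vertex k = 0, 1, …, 3, update dist[i][j] ← min(dist[i][j], dist[i][k] + dist[k][j]). The final matrix gives, for each (i, j), the minimum total weight of any directed path from i to j (possibly empty when i = j).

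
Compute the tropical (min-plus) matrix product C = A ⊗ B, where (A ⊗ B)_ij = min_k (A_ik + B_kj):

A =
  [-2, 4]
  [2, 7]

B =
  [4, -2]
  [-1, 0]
A ⊗ B =
  [2, -4]
  [6, 0]

Apply the min-plus product entry-by-entry:
  C[0][0] = min over k of (A[0][0] + B[0][0] = -2 + 4 = 2, A[0][1] + B[1][0] = 4 + -1 = 3) = 2 (attained at k = 0)
  C[0][1] = min over k of (A[0][0] + B[0][1] = -2 + -2 = -4, A[0][1] + B[1][1] = 4 + 0 = 4) = -4 (attained at k = 0)
  C[1][0] = min over k of (A[1][0] + B[0][0] = 2 + 4 = 6, A[1][1] + B[1][0] = 7 + -1 = 6) = 6 (attained at k = 0)
  C[1][1] = min over k of (A[1][0] + B[0][1] = 2 + -2 = 0, A[1][1] + B[1][1] = 7 + 0 = 7) = 0 (attained at k = 0)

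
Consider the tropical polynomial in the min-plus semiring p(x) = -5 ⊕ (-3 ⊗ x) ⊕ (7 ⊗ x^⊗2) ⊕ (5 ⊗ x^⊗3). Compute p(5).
p(5) = -5

A tropical monomial a ⊗ x^⊗i evaluates to a + i · x. Evaluating each term at x = 5:
  Term 0 contributes -5 + 0 · 5 = -5
  Term 1 contributes -3 + 1 · 5 = 2
  Term 2 contributes 7 + 2 · 5 = 17
  Term 3 contributes 5 + 3 · 5 = 20
p(5) = ⊕ of these = min[-5, 2, 17, 20] = -5.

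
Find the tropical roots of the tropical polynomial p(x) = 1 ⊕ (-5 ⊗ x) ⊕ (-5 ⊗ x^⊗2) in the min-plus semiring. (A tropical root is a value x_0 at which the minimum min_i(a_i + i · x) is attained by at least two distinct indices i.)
Roots: {0, 6}

Each tropical root is a break point of the lower envelope of the lines y = a_i + i · x (there are 3 lines, with slopes 0, 1, ..., 2). Only the lines that attain the minimum somewhere contribute to roots; other lines are dominated. Here the surviving (envelope) indices are i = 2, i = 1, i = 0.
Intersections between consecutive envelope lines give the roots: for adjacent envelope indices i < j the intersection is x = (a_i − a_j) / (j − i). Reading off the sorted break points: {0, 6}.
Verification: at each break x_0, at least two indices attain the minimum of min_i(a_i + i · x_0).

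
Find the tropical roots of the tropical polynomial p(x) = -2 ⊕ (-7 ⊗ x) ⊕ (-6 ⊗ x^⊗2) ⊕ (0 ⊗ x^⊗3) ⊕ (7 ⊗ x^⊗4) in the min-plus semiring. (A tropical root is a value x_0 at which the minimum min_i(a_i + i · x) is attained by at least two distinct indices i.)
Roots: {-7, -6, -1, 5}

Each tropical root is a break point of the lower envelope of the lines y = a_i + i · x (there are 5 lines, with slopes 0, 1, ..., 4). Only the lines that attain the minimum somewhere contribute to roots; other lines are dominated. Here the surviving (envelope) indices are i = 4, i = 3, i = 2, i = 1, i = 0.
Intersections between consecutive envelope lines give the roots: for adjacent envelope indices i < j the intersection is x = (a_i − a_j) / (j − i). Reading off the sorted break points: {-7, -6, -1, 5}.
Verification: at each break x_0, at least two indices attain the minimum of min_i(a_i + i · x_0).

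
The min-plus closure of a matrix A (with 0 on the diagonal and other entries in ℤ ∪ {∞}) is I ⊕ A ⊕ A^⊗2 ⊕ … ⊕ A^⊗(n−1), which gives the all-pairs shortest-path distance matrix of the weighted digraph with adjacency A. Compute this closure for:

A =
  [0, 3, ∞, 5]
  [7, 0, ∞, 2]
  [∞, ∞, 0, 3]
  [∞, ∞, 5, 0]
Closure =
  [0, 3, 10, 5]
  [7, 0, 7, 2]
  [∞, ∞, 0, 3]
  [∞, ∞, 5, 0]

This is the Floyd-Warshall all-pairs shortest-path computation. For each intermediate vertex k = 0, 1, …, 3, update dist[i][j] ← min(dist[i][j], dist[i][k] + dist[k][j]). The final matrix gives, for each (i, j), the minimum total weight of any directed path from i to j (possibly empty when i = j).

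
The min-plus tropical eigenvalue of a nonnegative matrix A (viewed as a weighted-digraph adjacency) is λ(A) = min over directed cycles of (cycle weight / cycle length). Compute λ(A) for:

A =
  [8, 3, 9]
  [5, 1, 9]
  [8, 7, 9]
λ(A) = 1

Enumerate directed cycles and compute their means (weight / length). Sample:
  cycle 0 → 0: weight = 8, length = 1, mean = 8/1 ≈ 8.000
  cycle 1 → 1: weight = 1, length = 1, mean = 1/1 ≈ 1.000
  cycle 2 → 2: weight = 9, length = 1, mean = 9/1 ≈ 9.000
  cycle 0 → 1 → 0: weight = 8, length = 2, mean = 8/2 ≈ 4.000
  cycle 0 → 2 → 0: weight = 17, length = 2, mean = 17/2 ≈ 8.500
  cycle 1 → 0 → 1: weight = 8, length = 2, mean = 8/2 ≈ 4.000
Minimum mean = 1.000, attained e.g. along the cycle 1 → 1 with weight 1 and length 1. So λ(A) = 1/1 = 1.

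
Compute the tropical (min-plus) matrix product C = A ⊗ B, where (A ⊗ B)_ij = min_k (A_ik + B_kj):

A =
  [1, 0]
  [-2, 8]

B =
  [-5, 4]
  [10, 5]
A ⊗ B =
  [-4, 5]
  [-7, 2]

Apply the min-plus product entry-by-entry:
  C[0][0] = min over k of (A[0][0] + B[0][0] = 1 + -5 = -4, A[0][1] + B[1][0] = 0 + 10 = 10) = -4 (attained at k = 0)
  C[0][1] = min over k of (A[0][0] + B[0][1] = 1 + 4 = 5, A[0][1] + B[1][1] = 0 + 5 = 5) = 5 (attained at k = 0)
  C[1][0] = min over k of (A[1][0] + B[0][0] = -2 + -5 = -7, A[1][1] + B[1][0] = 8 + 10 = 18) = -7 (attained at k = 0)
  C[1][1] = min over k of (A[1][0] + B[0][1] = -2 + 4 = 2, A[1][1] + B[1][1] = 8 + 5 = 13) = 2 (attained at k = 0)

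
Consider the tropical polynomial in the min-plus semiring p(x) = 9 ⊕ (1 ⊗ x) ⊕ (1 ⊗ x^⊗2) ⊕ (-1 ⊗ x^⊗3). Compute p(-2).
p(-2) = -7

A tropical monomial a ⊗ x^⊗i evaluates to a + i · x. Evaluating each term at x = -2:
  Term 0 contributes 9 + 0 · -2 = 9
  Term 1 contributes 1 + 1 · -2 = -1
  Term 2 contributes 1 + 2 · -2 = -3
  Term 3 contributes -1 + 3 · -2 = -7
p(-2) = ⊕ of these = min[9, -1, -3, -7] = -7.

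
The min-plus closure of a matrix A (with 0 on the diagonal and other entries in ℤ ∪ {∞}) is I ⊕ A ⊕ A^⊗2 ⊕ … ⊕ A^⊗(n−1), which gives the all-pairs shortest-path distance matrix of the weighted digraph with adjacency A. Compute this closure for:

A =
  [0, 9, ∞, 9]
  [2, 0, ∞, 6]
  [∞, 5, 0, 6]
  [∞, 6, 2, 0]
Closure =
  [0, 9, 11, 9]
  [2, 0, 8, 6]
  [7, 5, 0, 6]
  [8, 6, 2, 0]

This is the Floyd-Warshall all-pairs shortest-path computation. For each intermediate vertex k = 0, 1, …, 3, update dist[i][j] ← min(dist[i][j], dist[i][k] + dist[k][j]). The final matrix gives, for each (i, j), the minimum total weight of any directed path from i to j (possibly empty when i = j).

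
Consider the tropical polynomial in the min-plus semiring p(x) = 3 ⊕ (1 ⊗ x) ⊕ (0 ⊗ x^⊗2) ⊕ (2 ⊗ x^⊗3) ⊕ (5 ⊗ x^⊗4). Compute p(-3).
p(-3) = -7

A tropical monomial a ⊗ x^⊗i evaluates to a + i · x. Evaluating each term at x = -3:
  Term 0 contributes 3 + 0 · -3 = 3
  Term 1 contributes 1 + 1 · -3 = -2
  Term 2 contributes 0 + 2 · -3 = -6
  Term 3 contributes 2 + 3 · -3 = -7
  Term 4 contributes 5 + 4 · -3 = -7
p(-3) = ⊕ of these = min[3, -2, -6, -7, -7] = -7.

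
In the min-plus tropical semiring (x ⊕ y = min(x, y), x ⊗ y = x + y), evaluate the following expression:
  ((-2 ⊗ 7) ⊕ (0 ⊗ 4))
((-2 ⊗ 7) ⊕ (0 ⊗ 4)) = 4

Expand innermost to outermost. Recall ⊕ takes the minimum of its arguments and ⊗ takes their sum. Working out the expression ((-2 ⊗ 7) ⊕ (0 ⊗ 4)) gives 4.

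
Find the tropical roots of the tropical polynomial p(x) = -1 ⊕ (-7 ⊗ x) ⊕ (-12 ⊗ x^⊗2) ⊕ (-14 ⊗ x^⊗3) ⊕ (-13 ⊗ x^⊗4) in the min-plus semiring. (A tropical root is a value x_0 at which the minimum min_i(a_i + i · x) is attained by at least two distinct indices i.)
Roots: {-1, 2, 5, 6}

Each tropical root is a break point of the lower envelope of the lines y = a_i + i · x (there are 5 lines, with slopes 0, 1, ..., 4). Only the lines that attain the minimum somewhere contribute to roots; other lines are dominated. Here the surviving (envelope) indices are i = 4, i = 3, i = 2, i = 1, i = 0.
Intersections between consecutive envelope lines give the roots: for adjacent envelope indices i < j the intersection is x = (a_i − a_j) / (j − i). Reading off the sorted break points: {-1, 2, 5, 6}.
Verification: at each break x_0, at least two indices attain the minimum of min_i(a_i + i · x_0).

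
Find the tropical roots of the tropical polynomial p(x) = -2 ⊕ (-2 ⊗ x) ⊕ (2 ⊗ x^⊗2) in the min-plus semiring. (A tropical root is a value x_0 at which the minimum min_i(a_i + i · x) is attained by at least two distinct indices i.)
Roots: {-4, 0}

Each tropical root is a break point of the lower envelope of the lines y = a_i + i · x (there are 3 lines, with slopes 0, 1, ..., 2). Only the lines that attain the minimum somewhere contribute to roots; other lines are dominated. Here the surviving (envelope) indices are i = 2, i = 1, i = 0.
Intersections between consecutive envelope lines give the roots: for adjacent envelope indices i < j the intersection is x = (a_i − a_j) / (j − i). Reading off the sorted break points: {-4, 0}.
Verification: at each break x_0, at least two indices attain the minimum of min_i(a_i + i · x_0).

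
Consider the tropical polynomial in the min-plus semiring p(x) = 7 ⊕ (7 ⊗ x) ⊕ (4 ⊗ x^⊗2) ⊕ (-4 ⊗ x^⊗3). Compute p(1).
p(1) = -1

A tropical monomial a ⊗ x^⊗i evaluates to a + i · x. Evaluating each term at x = 1:
  Term 0 contributes 7 + 0 · 1 = 7
  Term 1 contributes 7 + 1 · 1 = 8
  Term 2 contributes 4 + 2 · 1 = 6
  Term 3 contributes -4 + 3 · 1 = -1
p(1) = ⊕ of these = min[7, 8, 6, -1] = -1.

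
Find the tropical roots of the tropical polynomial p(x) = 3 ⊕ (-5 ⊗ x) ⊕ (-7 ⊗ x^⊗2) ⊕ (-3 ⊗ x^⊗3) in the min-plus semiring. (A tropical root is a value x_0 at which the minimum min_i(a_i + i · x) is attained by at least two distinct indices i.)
Roots: {-4, 2, 8}

Each tropical root is a break point of the lower envelope of the lines y = a_i + i · x (there are 4 lines, with slopes 0, 1, ..., 3). Only the lines that attain the minimum somewhere contribute to roots; other lines are dominated. Here the surviving (envelope) indices are i = 3, i = 2, i = 1, i = 0.
Intersections between consecutive envelope lines give the roots: for adjacent envelope indices i < j the intersection is x = (a_i − a_j) / (j − i). Reading off the sorted break points: {-4, 2, 8}.
Verification: at each break x_0, at least two indices attain the minimum of min_i(a_i + i · x_0).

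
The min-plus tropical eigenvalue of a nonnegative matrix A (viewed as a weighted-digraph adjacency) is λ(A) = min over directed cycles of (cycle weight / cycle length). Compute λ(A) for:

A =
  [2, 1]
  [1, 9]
λ(A) = 1

Enumerate directed cycles and compute their means (weight / length). Sample:
  cycle 0 → 0: weight = 2, length = 1, mean = 2/1 ≈ 2.000
  cycle 1 → 1: weight = 9, length = 1, mean = 9/1 ≈ 9.000
  cycle 0 → 1 → 0: weight = 2, length = 2, mean = 2/2 ≈ 1.000
  cycle 1 → 0 → 1: weight = 2, length = 2, mean = 2/2 ≈ 1.000
Minimum mean = 1.000, attained e.g. along the cycle 0 → 1 → 0 with weight 2 and length 2. So λ(A) = 2/2 = 1.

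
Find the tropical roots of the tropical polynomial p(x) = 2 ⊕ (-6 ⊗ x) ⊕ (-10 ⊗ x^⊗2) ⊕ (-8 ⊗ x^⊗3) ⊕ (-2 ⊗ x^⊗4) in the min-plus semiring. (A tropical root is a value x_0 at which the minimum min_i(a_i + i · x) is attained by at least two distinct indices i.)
Roots: {-6, -2, 4, 8}

Each tropical root is a break point of the lower envelope of the lines y = a_i + i · x (there are 5 lines, with slopes 0, 1, ..., 4). Only the lines that attain the minimum somewhere contribute to roots; other lines are dominated. Here the surviving (envelope) indices are i = 4, i = 3, i = 2, i = 1, i = 0.
Intersections between consecutive envelope lines give the roots: for adjacent envelope indices i < j the intersection is x = (a_i − a_j) / (j − i). Reading off the sorted break points: {-6, -2, 4, 8}.
Verification: at each break x_0, at least two indices attain the minimum of min_i(a_i + i · x_0).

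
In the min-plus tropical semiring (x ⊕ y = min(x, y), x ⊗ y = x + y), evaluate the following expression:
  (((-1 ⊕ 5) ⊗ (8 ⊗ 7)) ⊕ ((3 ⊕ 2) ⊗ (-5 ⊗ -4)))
(((-1 ⊕ 5) ⊗ (8 ⊗ 7)) ⊕ ((3 ⊕ 2) ⊗ (-5 ⊗ -4))) = -7

Expand innermost to outermost. Recall ⊕ takes the minimum of its arguments and ⊗ takes their sum. Working out the expression (((-1 ⊕ 5) ⊗ (8 ⊗ 7)) ⊕ ((3 ⊕ 2) ⊗ (-5 ⊗ -4))) gives -7.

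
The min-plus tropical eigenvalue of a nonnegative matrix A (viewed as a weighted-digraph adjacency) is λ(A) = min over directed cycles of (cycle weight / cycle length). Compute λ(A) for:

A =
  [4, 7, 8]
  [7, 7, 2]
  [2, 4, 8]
λ(A) = 3

Enumerate directed cycles and compute their means (weight / length). Sample:
  cycle 0 → 0: weight = 4, length = 1, mean = 4/1 ≈ 4.000
  cycle 1 → 1: weight = 7, length = 1, mean = 7/1 ≈ 7.000
  cycle 2 → 2: weight = 8, length = 1, mean = 8/1 ≈ 8.000
  cycle 0 → 1 → 0: weight = 14, length = 2, mean = 14/2 ≈ 7.000
  cycle 0 → 2 → 0: weight = 10, length = 2, mean = 10/2 ≈ 5.000
  cycle 1 → 0 → 1: weight = 14, length = 2, mean = 14/2 ≈ 7.000
Minimum mean = 3.000, attained e.g. along the cycle 1 → 2 → 1 with weight 6 and length 2. So λ(A) = 6/2 = 3.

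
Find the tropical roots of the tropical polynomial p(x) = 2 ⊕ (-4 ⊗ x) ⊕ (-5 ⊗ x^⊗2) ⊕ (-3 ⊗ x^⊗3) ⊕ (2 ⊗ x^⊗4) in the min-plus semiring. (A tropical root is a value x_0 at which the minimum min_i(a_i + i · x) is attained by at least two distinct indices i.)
Roots: {-5, -2, 1, 6}

Each tropical root is a break point of the lower envelope of the lines y = a_i + i · x (there are 5 lines, with slopes 0, 1, ..., 4). Only the lines that attain the minimum somewhere contribute to roots; other lines are dominated. Here the surviving (envelope) indices are i = 4, i = 3, i = 2, i = 1, i = 0.
Intersections between consecutive envelope lines give the roots: for adjacent envelope indices i < j the intersection is x = (a_i − a_j) / (j − i). Reading off the sorted break points: {-5, -2, 1, 6}.
Verification: at each break x_0, at least two indices attain the minimum of min_i(a_i + i · x_0).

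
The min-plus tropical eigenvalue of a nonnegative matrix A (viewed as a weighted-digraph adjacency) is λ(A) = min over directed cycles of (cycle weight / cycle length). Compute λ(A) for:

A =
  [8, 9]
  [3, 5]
λ(A) = 5

Enumerate directed cycles and compute their means (weight / length). Sample:
  cycle 0 → 0: weight = 8, length = 1, mean = 8/1 ≈ 8.000
  cycle 1 → 1: weight = 5, length = 1, mean = 5/1 ≈ 5.000
  cycle 0 → 1 → 0: weight = 12, length = 2, mean = 12/2 ≈ 6.000
  cycle 1 → 0 → 1: weight = 12, length = 2, mean = 12/2 ≈ 6.000
Minimum mean = 5.000, attained e.g. along the cycle 1 → 1 with weight 5 and length 1. So λ(A) = 5/1 = 5.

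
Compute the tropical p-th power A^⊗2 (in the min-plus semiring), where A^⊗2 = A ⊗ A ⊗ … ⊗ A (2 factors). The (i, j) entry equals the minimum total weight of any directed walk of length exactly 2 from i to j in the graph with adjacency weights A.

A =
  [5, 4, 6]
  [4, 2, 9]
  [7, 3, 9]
A^⊗2 =
  [8, 6, 11]
  [6, 4, 10]
  [7, 5, 12]

Each entry (A^⊗2)_ij equals the minimum over all length-2 walks i = v_0 → v_1 → … → v_2 = j of Σ_t A[v_t][v_{t+1}]. For example, for (i, j) = (0, 2) we minimise over 3 possible intermediate vertex sequences; the minimum is 11, attained along the walk 0 → 0 → 2.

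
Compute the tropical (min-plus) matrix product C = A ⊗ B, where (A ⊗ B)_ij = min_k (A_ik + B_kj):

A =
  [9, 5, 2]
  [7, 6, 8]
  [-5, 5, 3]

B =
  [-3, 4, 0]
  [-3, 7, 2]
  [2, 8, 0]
A ⊗ B =
  [2, 10, 2]
  [3, 11, 7]
  [-8, -1, -5]

Apply the min-plus product entry-by-entry:
  C[0][0] = min over k of (A[0][0] + B[0][0] = 9 + -3 = 6, A[0][1] + B[1][0] = 5 + -3 = 2, A[0][2] + B[2][0] = 2 + 2 = 4) = 2 (attained at k = 1)
  C[0][1] = min over k of (A[0][0] + B[0][1] = 9 + 4 = 13, A[0][1] + B[1][1] = 5 + 7 = 12, A[0][2] + B[2][1] = 2 + 8 = 10) = 10 (attained at k = 2)
  C[0][2] = min over k of (A[0][0] + B[0][2] = 9 + 0 = 9, A[0][1] + B[1][2] = 5 + 2 = 7, A[0][2] + B[2][2] = 2 + 0 = 2) = 2 (attained at k = 2)
  C[1][0] = min over k of (A[1][0] + B[0][0] = 7 + -3 = 4, A[1][1] + B[1][0] = 6 + -3 = 3, A[1][2] + B[2][0] = 8 + 2 = 10) = 3 (attained at k = 1)
  C[1][1] = min over k of (A[1][0] + B[0][1] = 7 + 4 = 11, A[1][1] + B[1][1] = 6 + 7 = 13, A[1][2] + B[2][1] = 8 + 8 = 16) = 11 (attained at k = 0)
  C[1][2] = min over k of (A[1][0] + B[0][2] = 7 + 0 = 7, A[1][1] + B[1][2] = 6 + 2 = 8, A[1][2] + B[2][2] = 8 + 0 = 8) = 7 (attained at k = 0)
  C[2][0] = min over k of (A[2][0] + B[0][0] = -5 + -3 = -8, A[2][1] + B[1][0] = 5 + -3 = 2, A[2][2] + B[2][0] = 3 + 2 = 5) = -8 (attained at k = 0)
  C[2][1] = min over k of (A[2][0] + B[0][1] = -5 + 4 = -1, A[2][1] + B[1][1] = 5 + 7 = 12, A[2][2] + B[2][1] = 3 + 8 = 11) = -1 (attained at k = 0)
  C[2][2] = min over k of (A[2][0] + B[0][2] = -5 + 0 = -5, A[2][1] + B[1][2] = 5 + 2 = 7, A[2][2] + B[2][2] = 3 + 0 = 3) = -5 (attained at k = 0)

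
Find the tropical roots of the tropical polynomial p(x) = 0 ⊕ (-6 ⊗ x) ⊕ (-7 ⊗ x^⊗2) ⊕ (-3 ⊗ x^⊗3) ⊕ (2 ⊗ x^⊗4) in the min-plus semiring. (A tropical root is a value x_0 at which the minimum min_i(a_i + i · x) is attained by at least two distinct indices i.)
Roots: {-5, -4, 1, 6}

Each tropical root is a break point of the lower envelope of the lines y = a_i + i · x (there are 5 lines, with slopes 0, 1, ..., 4). Only the lines that attain the minimum somewhere contribute to roots; other lines are dominated. Here the surviving (envelope) indices are i = 4, i = 3, i = 2, i = 1, i = 0.
Intersections between consecutive envelope lines give the roots: for adjacent envelope indices i < j the intersection is x = (a_i − a_j) / (j − i). Reading off the sorted break points: {-5, -4, 1, 6}.
Verification: at each break x_0, at least two indices attain the minimum of min_i(a_i + i · x_0).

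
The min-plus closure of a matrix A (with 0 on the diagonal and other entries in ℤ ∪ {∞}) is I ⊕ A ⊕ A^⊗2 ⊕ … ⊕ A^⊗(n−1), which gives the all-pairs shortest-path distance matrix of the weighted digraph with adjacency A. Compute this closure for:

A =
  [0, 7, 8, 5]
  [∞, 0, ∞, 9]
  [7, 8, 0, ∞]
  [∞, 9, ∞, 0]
Closure =
  [0, 7, 8, 5]
  [∞, 0, ∞, 9]
  [7, 8, 0, 12]
  [∞, 9, ∞, 0]

This is the Floyd-Warshall all-pairs shortest-path computation. For each intermediate vertex k = 0, 1, …, 3, update dist[i][j] ← min(dist[i][j], dist[i][k] + dist[k][j]). The final matrix gives, for each (i, j), the minimum total weight of any directed path from i to j (possibly empty when i = j).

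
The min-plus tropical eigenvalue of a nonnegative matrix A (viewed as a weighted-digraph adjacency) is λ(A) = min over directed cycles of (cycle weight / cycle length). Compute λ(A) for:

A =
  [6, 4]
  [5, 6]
λ(A) = 9/2

Enumerate directed cycles and compute their means (weight / length). Sample:
  cycle 0 → 0: weight = 6, length = 1, mean = 6/1 ≈ 6.000
  cycle 1 → 1: weight = 6, length = 1, mean = 6/1 ≈ 6.000
  cycle 0 → 1 → 0: weight = 9, length = 2, mean = 9/2 ≈ 4.500
  cycle 1 → 0 → 1: weight = 9, length = 2, mean = 9/2 ≈ 4.500
Minimum mean = 4.500, attained e.g. along the cycle 0 → 1 → 0 with weight 9 and length 2. So λ(A) = 9/2 = 9/2.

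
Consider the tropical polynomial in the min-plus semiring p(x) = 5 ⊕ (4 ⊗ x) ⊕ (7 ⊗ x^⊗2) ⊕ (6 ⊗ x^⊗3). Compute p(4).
p(4) = 5

A tropical monomial a ⊗ x^⊗i evaluates to a + i · x. Evaluating each term at x = 4:
  Term 0 contributes 5 + 0 · 4 = 5
  Term 1 contributes 4 + 1 · 4 = 8
  Term 2 contributes 7 + 2 · 4 = 15
  Term 3 contributes 6 + 3 · 4 = 18
p(4) = ⊕ of these = min[5, 8, 15, 18] = 5.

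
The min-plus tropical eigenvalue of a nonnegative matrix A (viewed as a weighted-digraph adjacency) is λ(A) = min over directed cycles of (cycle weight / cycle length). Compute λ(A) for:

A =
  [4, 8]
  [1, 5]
λ(A) = 4

Enumerate directed cycles and compute their means (weight / length). Sample:
  cycle 0 → 0: weight = 4, length = 1, mean = 4/1 ≈ 4.000
  cycle 1 → 1: weight = 5, length = 1, mean = 5/1 ≈ 5.000
  cycle 0 → 1 → 0: weight = 9, length = 2, mean = 9/2 ≈ 4.500
  cycle 1 → 0 → 1: weight = 9, length = 2, mean = 9/2 ≈ 4.500
Minimum mean = 4.000, attained e.g. along the cycle 0 → 0 with weight 4 and length 1. So λ(A) = 4/1 = 4.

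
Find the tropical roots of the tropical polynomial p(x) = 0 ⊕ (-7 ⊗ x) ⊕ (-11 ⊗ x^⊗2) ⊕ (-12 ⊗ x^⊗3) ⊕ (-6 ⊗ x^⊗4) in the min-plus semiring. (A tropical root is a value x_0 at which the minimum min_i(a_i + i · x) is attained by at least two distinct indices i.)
Roots: {-6, 1, 4, 7}

Each tropical root is a break point of the lower envelope of the lines y = a_i + i · x (there are 5 lines, with slopes 0, 1, ..., 4). Only the lines that attain the minimum somewhere contribute to roots; other lines are dominated. Here the surviving (envelope) indices are i = 4, i = 3, i = 2, i = 1, i = 0.
Intersections between consecutive envelope lines give the roots: for adjacent envelope indices i < j the intersection is x = (a_i − a_j) / (j − i). Reading off the sorted break points: {-6, 1, 4, 7}.
Verification: at each break x_0, at least two indices attain the minimum of min_i(a_i + i · x_0).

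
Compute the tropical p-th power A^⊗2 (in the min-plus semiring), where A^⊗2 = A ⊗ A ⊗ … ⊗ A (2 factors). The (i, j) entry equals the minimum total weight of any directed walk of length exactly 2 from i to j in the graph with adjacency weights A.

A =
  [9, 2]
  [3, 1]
A^⊗2 =
  [5, 3]
  [4, 2]

Each entry (A^⊗2)_ij equals the minimum over all length-2 walks i = v_0 → v_1 → … → v_2 = j of Σ_t A[v_t][v_{t+1}]. For example, for (i, j) = (0, 1) we minimise over 2 possible intermediate vertex sequences; the minimum is 3, attained along the walk 0 → 1 → 1.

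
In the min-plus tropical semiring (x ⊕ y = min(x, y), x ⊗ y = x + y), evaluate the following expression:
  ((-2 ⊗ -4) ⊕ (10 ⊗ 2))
((-2 ⊗ -4) ⊕ (10 ⊗ 2)) = -6

Expand innermost to outermost. Recall ⊕ takes the minimum of its arguments and ⊗ takes their sum. Working out the expression ((-2 ⊗ -4) ⊕ (10 ⊗ 2)) gives -6.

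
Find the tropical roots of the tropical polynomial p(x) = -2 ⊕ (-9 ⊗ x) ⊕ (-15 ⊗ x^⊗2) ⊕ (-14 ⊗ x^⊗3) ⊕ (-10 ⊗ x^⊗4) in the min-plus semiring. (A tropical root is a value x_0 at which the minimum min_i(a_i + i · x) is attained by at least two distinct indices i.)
Roots: {-4, -1, 6, 7}

Each tropical root is a break point of the lower envelope of the lines y = a_i + i · x (there are 5 lines, with slopes 0, 1, ..., 4). Only the lines that attain the minimum somewhere contribute to roots; other lines are dominated. Here the surviving (envelope) indices are i = 4, i = 3, i = 2, i = 1, i = 0.
Intersections between consecutive envelope lines give the roots: for adjacent envelope indices i < j the intersection is x = (a_i − a_j) / (j − i). Reading off the sorted break points: {-4, -1, 6, 7}.
Verification: at each break x_0, at least two indices attain the minimum of min_i(a_i + i · x_0).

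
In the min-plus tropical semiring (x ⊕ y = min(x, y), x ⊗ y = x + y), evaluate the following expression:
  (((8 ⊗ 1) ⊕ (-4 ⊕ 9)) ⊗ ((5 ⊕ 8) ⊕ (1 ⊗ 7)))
(((8 ⊗ 1) ⊕ (-4 ⊕ 9)) ⊗ ((5 ⊕ 8) ⊕ (1 ⊗ 7))) = 1

Expand innermost to outermost. Recall ⊕ takes the minimum of its arguments and ⊗ takes their sum. Working out the expression (((8 ⊗ 1) ⊕ (-4 ⊕ 9)) ⊗ ((5 ⊕ 8) ⊕ (1 ⊗ 7))) gives 1.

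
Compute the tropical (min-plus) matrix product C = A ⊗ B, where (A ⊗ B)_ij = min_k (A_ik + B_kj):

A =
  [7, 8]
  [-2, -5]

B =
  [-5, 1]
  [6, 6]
A ⊗ B =
  [2, 8]
  [-7, -1]

Apply the min-plus product entry-by-entry:
  C[0][0] = min over k of (A[0][0] + B[0][0] = 7 + -5 = 2, A[0][1] + B[1][0] = 8 + 6 = 14) = 2 (attained at k = 0)
  C[0][1] = min over k of (A[0][0] + B[0][1] = 7 + 1 = 8, A[0][1] + B[1][1] = 8 + 6 = 14) = 8 (attained at k = 0)
  C[1][0] = min over k of (A[1][0] + B[0][0] = -2 + -5 = -7, A[1][1] + B[1][0] = -5 + 6 = 1) = -7 (attained at k = 0)
  C[1][1] = min over k of (A[1][0] + B[0][1] = -2 + 1 = -1, A[1][1] + B[1][1] = -5 + 6 = 1) = -1 (attained at k = 0)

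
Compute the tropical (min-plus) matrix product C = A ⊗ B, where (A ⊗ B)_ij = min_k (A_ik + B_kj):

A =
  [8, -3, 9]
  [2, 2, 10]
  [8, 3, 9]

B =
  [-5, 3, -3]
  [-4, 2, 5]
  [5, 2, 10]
A ⊗ B =
  [-7, -1, 2]
  [-3, 4, -1]
  [-1, 5, 5]

Apply the min-plus product entry-by-entry:
  C[0][0] = min over k of (A[0][0] + B[0][0] = 8 + -5 = 3, A[0][1] + B[1][0] = -3 + -4 = -7, A[0][2] + B[2][0] = 9 + 5 = 14) = -7 (attained at k = 1)
  C[0][1] = min over k of (A[0][0] + B[0][1] = 8 + 3 = 11, A[0][1] + B[1][1] = -3 + 2 = -1, A[0][2] + B[2][1] = 9 + 2 = 11) = -1 (attained at k = 1)
  C[0][2] = min over k of (A[0][0] + B[0][2] = 8 + -3 = 5, A[0][1] + B[1][2] = -3 + 5 = 2, A[0][2] + B[2][2] = 9 + 10 = 19) = 2 (attained at k = 1)
  C[1][0] = min over k of (A[1][0] + B[0][0] = 2 + -5 = -3, A[1][1] + B[1][0] = 2 + -4 = -2, A[1][2] + B[2][0] = 10 + 5 = 15) = -3 (attained at k = 0)
  C[1][1] = min over k of (A[1][0] + B[0][1] = 2 + 3 = 5, A[1][1] + B[1][1] = 2 + 2 = 4, A[1][2] + B[2][1] = 10 + 2 = 12) = 4 (attained at k = 1)
  C[1][2] = min over k of (A[1][0] + B[0][2] = 2 + -3 = -1, A[1][1] + B[1][2] = 2 + 5 = 7, A[1][2] + B[2][2] = 10 + 10 = 20) = -1 (attained at k = 0)
  C[2][0] = min over k of (A[2][0] + B[0][0] = 8 + -5 = 3, A[2][1] + B[1][0] = 3 + -4 = -1, A[2][2] + B[2][0] = 9 + 5 = 14) = -1 (attained at k = 1)
  C[2][1] = min over k of (A[2][0] + B[0][1] = 8 + 3 = 11, A[2][1] + B[1][1] = 3 + 2 = 5, A[2][2] + B[2][1] = 9 + 2 = 11) = 5 (attained at k = 1)
  C[2][2] = min over k of (A[2][0] + B[0][2] = 8 + -3 = 5, A[2][1] + B[1][2] = 3 + 5 = 8, A[2][2] + B[2][2] = 9 + 10 = 19) = 5 (attained at k = 0)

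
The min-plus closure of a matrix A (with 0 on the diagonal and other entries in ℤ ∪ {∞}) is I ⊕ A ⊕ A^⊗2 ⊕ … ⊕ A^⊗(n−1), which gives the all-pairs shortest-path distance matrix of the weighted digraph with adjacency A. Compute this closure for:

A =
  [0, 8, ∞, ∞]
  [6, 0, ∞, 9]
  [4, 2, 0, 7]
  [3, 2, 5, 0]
Closure =
  [0, 8, 22, 17]
  [6, 0, 14, 9]
  [4, 2, 0, 7]
  [3, 2, 5, 0]

This is the Floyd-Warshall all-pairs shortest-path computation. For each intermediate vertex k = 0, 1, …, 3, update dist[i][j] ← min(dist[i][j], dist[i][k] + dist[k][j]). The final matrix gives, for each (i, j), the minimum total weight of any directed path from i to j (possibly empty when i = j).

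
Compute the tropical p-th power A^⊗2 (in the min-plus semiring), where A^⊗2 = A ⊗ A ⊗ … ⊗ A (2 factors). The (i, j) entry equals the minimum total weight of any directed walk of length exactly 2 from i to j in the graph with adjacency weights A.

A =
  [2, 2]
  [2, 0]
A^⊗2 =
  [4, 2]
  [2, 0]

Each entry (A^⊗2)_ij equals the minimum over all length-2 walks i = v_0 → v_1 → … → v_2 = j of Σ_t A[v_t][v_{t+1}]. For example, for (i, j) = (0, 1) we minimise over 2 possible intermediate vertex sequences; the minimum is 2, attained along the walk 0 → 1 → 1.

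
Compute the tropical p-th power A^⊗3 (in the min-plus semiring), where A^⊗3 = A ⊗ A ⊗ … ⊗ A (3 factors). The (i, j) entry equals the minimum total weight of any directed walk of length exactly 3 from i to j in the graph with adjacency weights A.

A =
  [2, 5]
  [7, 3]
A^⊗3 =
  [6, 9]
  [11, 9]

Each entry (A^⊗3)_ij equals the minimum over all length-3 walks i = v_0 → v_1 → … → v_3 = j of Σ_t A[v_t][v_{t+1}]. For example, for (i, j) = (0, 1) we minimise over 4 possible intermediate vertex sequences; the minimum is 9, attained along the walk 0 → 0 → 0 → 1.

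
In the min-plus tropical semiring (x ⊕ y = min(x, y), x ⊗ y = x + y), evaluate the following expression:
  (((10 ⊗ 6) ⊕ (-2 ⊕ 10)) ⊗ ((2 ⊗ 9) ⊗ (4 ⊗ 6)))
(((10 ⊗ 6) ⊕ (-2 ⊕ 10)) ⊗ ((2 ⊗ 9) ⊗ (4 ⊗ 6))) = 19

Expand innermost to outermost. Recall ⊕ takes the minimum of its arguments and ⊗ takes their sum. Working out the expression (((10 ⊗ 6) ⊕ (-2 ⊕ 10)) ⊗ ((2 ⊗ 9) ⊗ (4 ⊗ 6))) gives 19.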